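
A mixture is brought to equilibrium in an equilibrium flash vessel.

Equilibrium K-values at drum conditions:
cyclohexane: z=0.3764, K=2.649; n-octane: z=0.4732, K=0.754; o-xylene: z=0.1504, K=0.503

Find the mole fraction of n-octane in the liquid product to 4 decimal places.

Newton–Raphson from ψ = 0.5:
  ψ = 0.5000: g = 0.10799, g' = -0.4105 → ψ = 0.7631
  ψ = 0.7631: g = 0.01111, g' = -0.3405 → ψ = 0.7957
  ψ = 0.7957: g = 0.00005, g' = -0.3374 → ψ = 0.7959
Converged at ψ = 0.7959.
Compositions from xᵢ = zᵢ/(1+ψ(Kᵢ−1)), yᵢ = Kᵢxᵢ:
  cyclohexane: x = 0.1628, y = 0.4312
  n-octane: x = 0.5884, y = 0.4437
  o-xylene: x = 0.2488, y = 0.1252

x_n-octane = 0.5884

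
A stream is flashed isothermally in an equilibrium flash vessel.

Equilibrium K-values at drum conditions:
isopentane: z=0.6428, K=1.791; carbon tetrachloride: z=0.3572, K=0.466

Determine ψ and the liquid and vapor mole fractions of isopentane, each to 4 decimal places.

ψ = 0.7522, x_isopentane = 0.4030, y_isopentane = 0.7218

Material balance + equilibrium reduce to Σ zᵢ(Kᵢ−1)/(1+ψ(Kᵢ−1)) = 0.
g(0) = ΣzᵢKᵢ − 1 = 0.3177 and g(1) = 1 − Σzᵢ/Kᵢ = -0.1254, so a root lies in (0, 1).
Binary case is linear: z₁(K₁−1)(1+ψ(K₂−1)) + z₂(K₂−1)(1+ψ(K₁−1)) = 0
⇒ ψ = [z₁(K₁−1)+z₂(K₂−1)] / [−(K₁−1)(K₂−1)] = 0.31771/0.42239 = 0.7522
Compositions from xᵢ = zᵢ/(1+ψ(Kᵢ−1)), yᵢ = Kᵢxᵢ:
  isopentane: x = 0.4030, y = 0.7218
  carbon tetrachloride: x = 0.5970, y = 0.2782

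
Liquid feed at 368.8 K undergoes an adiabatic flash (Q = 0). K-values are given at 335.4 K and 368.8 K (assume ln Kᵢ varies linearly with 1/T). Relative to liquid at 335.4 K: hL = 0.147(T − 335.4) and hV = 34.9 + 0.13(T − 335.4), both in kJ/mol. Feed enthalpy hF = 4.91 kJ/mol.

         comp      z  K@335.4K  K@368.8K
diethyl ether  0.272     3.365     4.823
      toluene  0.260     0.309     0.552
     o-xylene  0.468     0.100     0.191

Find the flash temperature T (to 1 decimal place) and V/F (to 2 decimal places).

T = 347.1 K, V/F = 0.09

Adiabatic flash: solve Rachford–Rice at each trial T, then check hF = ψ·hV(T) + (1−ψ)·hL(T).
  T = 335.4 K: K = (3.365, 0.309, 0.100), RR gives ψ = 0.022, H_out = 0.755 kJ/mol
  T = 368.8 K: K = (4.823, 0.552, 0.191), RR gives ψ = 0.205, H_out = 11.964 kJ/mol
  T = 352.1 K: K = (4.063, 0.419, 0.140), RR gives ψ = 0.119, H_out = 6.575 kJ/mol
  T = 343.8 K: K = (3.708, 0.361, 0.119), RR gives ψ = 0.073, H_out = 3.777 kJ/mol
  T = 348.0 K: K = (3.886, 0.390, 0.130), RR gives ψ = 0.097, H_out = 5.210 kJ/mol
  T = 345.9 K: K = (3.797, 0.375, 0.124), RR gives ψ = 0.085, H_out = 4.499 kJ/mol
Linear interpolation between T = 345.9 (H_out = 4.499) and T = 348.0 (H_out = 5.210) on hF = 4.91 gives T ≈ 347.1 K, at which ψ = 0.09.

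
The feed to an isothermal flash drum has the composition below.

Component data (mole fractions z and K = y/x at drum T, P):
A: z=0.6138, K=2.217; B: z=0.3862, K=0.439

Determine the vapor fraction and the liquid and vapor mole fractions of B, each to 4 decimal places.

ψ = 0.7768, x_B = 0.6845, y_B = 0.3005

Binary case is linear: z₁(K₁−1)(1+ψ(K₂−1)) + z₂(K₂−1)(1+ψ(K₁−1)) = 0
⇒ ψ = [z₁(K₁−1)+z₂(K₂−1)] / [−(K₁−1)(K₂−1)] = 0.53034/0.68274 = 0.7768
Compositions from xᵢ = zᵢ/(1+ψ(Kᵢ−1)), yᵢ = Kᵢxᵢ:
  A: x = 0.3155, y = 0.6995
  B: x = 0.6845, y = 0.3005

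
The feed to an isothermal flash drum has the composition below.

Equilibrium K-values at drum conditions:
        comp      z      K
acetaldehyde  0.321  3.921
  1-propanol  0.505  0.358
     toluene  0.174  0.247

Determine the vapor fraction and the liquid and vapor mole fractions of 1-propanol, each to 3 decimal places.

Rachford–Rice: g(ψ) = Σ zᵢ(Kᵢ−1)/(1+ψ(Kᵢ−1)) = 0.
Feasibility: ΣzᵢKᵢ = 1.482, Σzᵢ/Kᵢ = 2.197 — both > 1, two phases present.
Newton iteration, ψ⁰ = 0.54:
  ψ = 0.540: g = -0.3533, g' = -1.180 → ψ = 0.241
  ψ = 0.241: g = 0.0071, g' = -1.383 → ψ = 0.246
Converged at ψ = 0.246.
Compositions from xᵢ = zᵢ/(1+ψ(Kᵢ−1)), yᵢ = Kᵢxᵢ:
  acetaldehyde: x = 0.187, y = 0.733
  1-propanol: x = 0.600, y = 0.215
  toluene: x = 0.214, y = 0.053

ψ = 0.246, x_1-propanol = 0.600, y_1-propanol = 0.215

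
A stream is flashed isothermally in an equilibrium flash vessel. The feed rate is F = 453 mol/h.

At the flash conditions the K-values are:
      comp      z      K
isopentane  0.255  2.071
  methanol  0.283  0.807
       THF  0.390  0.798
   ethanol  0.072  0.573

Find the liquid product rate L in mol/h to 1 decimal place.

Rachford–Rice: g(ψ) = Σ zᵢ(Kᵢ−1)/(1+ψ(Kᵢ−1)) = 0.
Feasibility: ΣzᵢKᵢ = 1.109, Σzᵢ/Kᵢ = 1.088 — both > 1, two phases present.
Newton–Raphson from ψ = 0.52:
  ψ = 0.520: g = -0.0128, g' = -0.175 → ψ = 0.447
  ψ = 0.447: g = 0.0004, g' = -0.186 → ψ = 0.449
Converged at ψ = 0.449.
Then V = ψ·F = 0.4487·453 = 203.3 mol/h and L = F − V = 249.7 mol/h.

L = 249.7 mol/h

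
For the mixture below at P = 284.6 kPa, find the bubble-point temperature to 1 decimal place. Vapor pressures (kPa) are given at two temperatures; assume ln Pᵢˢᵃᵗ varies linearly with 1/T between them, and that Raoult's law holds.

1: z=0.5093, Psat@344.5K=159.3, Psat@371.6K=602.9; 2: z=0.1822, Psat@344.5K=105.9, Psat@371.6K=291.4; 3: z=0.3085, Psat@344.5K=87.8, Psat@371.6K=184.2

T = 362.5 K

Bubble-point temperature: ΣzᵢPᵢˢᵃᵗ(T) = P. Interpolate ln Pᵢˢᵃᵗ = aᵢ + bᵢ/T.
  T = 344.5 K: ΣzᵢPᵢˢᵃᵗ = 127.51 kPa
  T = 371.6 K: ΣzᵢPᵢˢᵃᵗ = 416.98 kPa
  T = 358.1 K: ΣzᵢPᵢˢᵃᵗ = 234.79 kPa
  T = 364.9 K: ΣzᵢPᵢˢᵃᵗ = 314.78 kPa
  T = 361.5 K: ΣzᵢPᵢˢᵃᵗ = 272.13 kPa
  T = 363.2 K: ΣzᵢPᵢˢᵃᵗ = 292.75 kPa
Interpolating between 361.5 K and 363.2 K gives T ≈ 362.5 K.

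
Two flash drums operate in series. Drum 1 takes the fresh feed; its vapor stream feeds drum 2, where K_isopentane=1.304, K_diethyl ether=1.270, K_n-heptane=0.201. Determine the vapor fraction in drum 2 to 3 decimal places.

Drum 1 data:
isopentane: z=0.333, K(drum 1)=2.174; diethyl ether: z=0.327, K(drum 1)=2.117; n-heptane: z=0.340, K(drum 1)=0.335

V/F (drum 2) = 0.248

Drum 1:
Let ψ₁ = V/F and solve Σ zᵢ(Kᵢ−1)/(1+ψ₁(Kᵢ−1)) = 0.
Check two-phase: ΣzᵢKᵢ = 1.530 > 1 and Σzᵢ/Kᵢ = 1.323 > 1, so g(0) = 0.530 > 0 and g(1) = -0.323 < 0.
Newton iteration, ψ₁⁰ = 0.5:
  ψ₁ = 0.500: g = 0.1420, g' = -0.688 → ψ₁ = 0.706
  ψ₁ = 0.706: g = -0.0086, g' = -0.799 → ψ₁ = 0.696
Converged at ψ₁ = 0.696.
Drum-1 compositions:
  isopentane: x = 0.183, y = 0.398
  diethyl ether: x = 0.184, y = 0.390
  n-heptane: x = 0.633, y = 0.212
Drum-2 feed = drum-1 vapor: z₂ = (0.3985, 0.3896, 0.2120).
Drum 2:
Rachford–Rice: g(ψ₂) = Σ zᵢ(Kᵢ−1)/(1+ψ₂(Kᵢ−1)) = 0.
Feasibility: ΣzᵢKᵢ = 1.057, Σzᵢ/Kᵢ = 1.667 — both > 1, two phases present.
Newton–Raphson from ψ₂ = 0.33:
  ψ₂ = 0.330: g = -0.0233, g' = -0.304 → ψ₂ = 0.253
  ψ₂ = 0.253: g = -0.0014, g' = -0.269 → ψ₂ = 0.248
Converged at ψ₂ = 0.248.
  isopentane: x = 0.371, y = 0.483
  diethyl ether: x = 0.365, y = 0.464
  n-heptane: x = 0.264, y = 0.053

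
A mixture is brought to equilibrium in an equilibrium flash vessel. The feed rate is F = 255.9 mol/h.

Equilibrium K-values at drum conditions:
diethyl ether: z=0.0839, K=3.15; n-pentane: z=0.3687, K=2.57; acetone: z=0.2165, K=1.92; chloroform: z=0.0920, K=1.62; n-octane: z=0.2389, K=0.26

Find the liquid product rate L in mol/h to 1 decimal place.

L = 41.7 mol/h

Iterate (Newton) starting at ψ = 0.57:
  ψ = 0.5700: g = 0.25359, g' = -0.8209 → ψ = 0.8789
  ψ = 0.8789: g = -0.05299, g' = -1.3481 → ψ = 0.8396
  ψ = 0.8396: g = -0.00295, g' = -1.2043 → ψ = 0.8372
Converged at ψ = 0.8372.
Then V = ψ·F = 0.8372·255.9 = 214.2 mol/h and L = F − V = 41.7 mol/h.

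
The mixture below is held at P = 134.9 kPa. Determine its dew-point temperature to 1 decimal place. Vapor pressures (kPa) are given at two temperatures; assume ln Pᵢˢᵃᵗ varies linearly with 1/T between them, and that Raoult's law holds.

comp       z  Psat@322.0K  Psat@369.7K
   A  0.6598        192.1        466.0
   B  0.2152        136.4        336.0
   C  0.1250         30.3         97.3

T = 330.8 K

Dew-point temperature: Σzᵢ·P/Pᵢˢᵃᵗ(T) = 1. Interpolate ln Pᵢˢᵃᵗ = aᵢ + bᵢ/T.
  T = 322.0 K: ΣzᵢP/Pᵢˢᵃᵗ = 1.2327
  T = 369.7 K: ΣzᵢP/Pᵢˢᵃᵗ = 0.4507
  T = 345.9 K: ΣzᵢP/Pᵢˢᵃᵗ = 0.7176
  T = 333.9 K: ΣzᵢP/Pᵢˢᵃᵗ = 0.9319
  T = 327.9 K: ΣzᵢP/Pᵢˢᵃᵗ = 1.0701
  T = 330.9 K: ΣzᵢP/Pᵢˢᵃᵗ = 0.9979
  T = 329.4 K: ΣzᵢP/Pᵢˢᵃᵗ = 1.0332
Interpolating between 329.4 K and 330.9 K gives T ≈ 330.8 K.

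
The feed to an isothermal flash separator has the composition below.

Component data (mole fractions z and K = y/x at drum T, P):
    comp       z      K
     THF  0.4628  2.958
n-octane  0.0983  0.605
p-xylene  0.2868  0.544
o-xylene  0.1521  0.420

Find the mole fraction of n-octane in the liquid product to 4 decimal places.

x_n-octane = 0.1344

Material balance + equilibrium reduce to Σ zᵢ(Kᵢ−1)/(1+V/F(Kᵢ−1)) = 0.
g(0) = ΣzᵢKᵢ − 1 = 0.6483 and g(1) = 1 − Σzᵢ/Kᵢ = -0.2083, so a root lies in (0, 1).
Iterate (Newton) starting at V/F = 0.5:
  V/F = 0.5000: g = 0.11585, g' = -0.6784 → V/F = 0.6708
  V/F = 0.6708: g = 0.00608, g' = -0.6208 → V/F = 0.6806
Converged at V/F = 0.6806.
Compositions from xᵢ = zᵢ/(1+V/F(Kᵢ−1)), yᵢ = Kᵢxᵢ:
  THF: x = 0.1984, y = 0.5869
  n-octane: x = 0.1344, y = 0.0813
  p-xylene: x = 0.4159, y = 0.2262
  o-xylene: x = 0.2513, y = 0.1055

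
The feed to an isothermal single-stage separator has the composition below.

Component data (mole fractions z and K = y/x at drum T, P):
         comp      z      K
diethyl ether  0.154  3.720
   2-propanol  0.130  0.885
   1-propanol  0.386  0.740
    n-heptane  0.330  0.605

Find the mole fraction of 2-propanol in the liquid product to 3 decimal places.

Material balance + equilibrium reduce to Σ zᵢ(Kᵢ−1)/(1+ψ(Kᵢ−1)) = 0.
g(0) = ΣzᵢKᵢ − 1 = 0.173 and g(1) = 1 − Σzᵢ/Kᵢ = -0.255, so a root lies in (0, 1).
Iterate (Newton) starting at ψ = 0.5:
  ψ = 0.500: g = -0.1162, g' = -0.321 → ψ = 0.138
  ψ = 0.138: g = 0.0474, g' = -0.690 → ψ = 0.207
  ψ = 0.207: g = 0.0048, g' = -0.559 → ψ = 0.215
Converged at ψ = 0.215.
Compositions from xᵢ = zᵢ/(1+ψ(Kᵢ−1)), yᵢ = Kᵢxᵢ:
  diethyl ether: x = 0.097, y = 0.361
  2-propanol: x = 0.133, y = 0.118
  1-propanol: x = 0.409, y = 0.303
  n-heptane: x = 0.361, y = 0.218

x_2-propanol = 0.133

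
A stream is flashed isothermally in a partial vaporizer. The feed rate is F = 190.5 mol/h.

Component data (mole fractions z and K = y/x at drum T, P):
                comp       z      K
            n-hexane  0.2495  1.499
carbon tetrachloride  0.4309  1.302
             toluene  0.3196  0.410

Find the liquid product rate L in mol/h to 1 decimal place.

Newton–Raphson from V/F = 0.5:
  V/F = 0.5000: g = -0.05477, g' = -0.2933 → V/F = 0.3133
  V/F = 0.3133: g = -0.00476, g' = -0.2467 → V/F = 0.2940
  V/F = 0.2940: g = -0.00003, g' = -0.2432 → V/F = 0.2938
Converged at V/F = 0.2938.
Then V = V/F·F = 0.2938·190.5 = 56.0 mol/h and L = F − V = 134.5 mol/h.

L = 134.5 mol/h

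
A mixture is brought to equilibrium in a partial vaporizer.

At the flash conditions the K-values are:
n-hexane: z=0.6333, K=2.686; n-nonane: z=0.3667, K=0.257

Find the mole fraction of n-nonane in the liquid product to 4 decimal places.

Rachford–Rice: g(V/F) = Σ zᵢ(Kᵢ−1)/(1+V/F(Kᵢ−1)) = 0.
Check two-phase: ΣzᵢKᵢ = 1.7953 > 1 and Σzᵢ/Kᵢ = 1.6626 > 1, so g(0) = 0.7953 > 0 and g(1) = -0.6626 < 0.
Binary case is linear: z₁(K₁−1)(1+V/F(K₂−1)) + z₂(K₂−1)(1+V/F(K₁−1)) = 0
⇒ V/F = [z₁(K₁−1)+z₂(K₂−1)] / [−(K₁−1)(K₂−1)] = 0.79529/1.25270 = 0.6349
Compositions from xᵢ = zᵢ/(1+V/F(Kᵢ−1)), yᵢ = Kᵢxᵢ:
  n-hexane: x = 0.3059, y = 0.8216
  n-nonane: x = 0.6941, y = 0.1784

x_n-nonane = 0.6941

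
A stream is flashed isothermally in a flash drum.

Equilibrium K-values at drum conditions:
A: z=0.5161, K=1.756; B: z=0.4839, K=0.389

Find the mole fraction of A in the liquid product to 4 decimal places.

x_A = 0.4470

Rachford–Rice: g(β) = Σ zᵢ(Kᵢ−1)/(1+β(Kᵢ−1)) = 0.
g(0) = ΣzᵢKᵢ − 1 = 0.0945 and g(1) = 1 − Σzᵢ/Kᵢ = -0.5379, so a root lies in (0, 1).
Newton iteration, β⁰ = 0.5:
  β = 0.5000: g = -0.14258, g' = -0.5299 → β = 0.2309
  β = 0.2309: g = -0.01205, g' = -0.4587 → β = 0.2046
Converged at β = 0.2046.
Compositions from xᵢ = zᵢ/(1+β(Kᵢ−1)), yᵢ = Kᵢxᵢ:
  A: x = 0.4470, y = 0.7849
  B: x = 0.5530, y = 0.2151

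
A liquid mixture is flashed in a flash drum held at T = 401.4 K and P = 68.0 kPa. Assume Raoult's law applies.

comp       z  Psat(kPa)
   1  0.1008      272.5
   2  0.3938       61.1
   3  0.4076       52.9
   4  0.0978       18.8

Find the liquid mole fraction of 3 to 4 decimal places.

Raoult's law: Kᵢ = Pᵢˢᵃᵗ/P = Pᵢˢᵃᵗ/68.0.
  K_1 = 272.5/68.0 = 4.007353, K_2 = 61.1/68.0 = 0.898529, K_3 = 52.9/68.0 = 0.777941, K_4 = 18.8/68.0 = 0.276471
Rachford–Rice: g(β) = Σ zᵢ(Kᵢ−1)/(1+β(Kᵢ−1)) = 0.
Feasibility: ΣzᵢKᵢ = 1.1019, Σzᵢ/Kᵢ = 1.3411 — both > 1, two phases present.
Newton iteration, β⁰ = 0.3:
  β = 0.3000: g = -0.06920, g' = -0.3629 → β = 0.1093
  β = 0.1093: g = 0.01815, g' = -0.6020 → β = 0.1394
  β = 0.1394: g = 0.00095, g' = -0.5415 → β = 0.1412
Converged at β = 0.1412.
Compositions from xᵢ = zᵢ/(1+β(Kᵢ−1)), yᵢ = Kᵢxᵢ:
  1: x = 0.0708, y = 0.2835
  2: x = 0.3995, y = 0.3590
  3: x = 0.4208, y = 0.3274
  4: x = 0.1089, y = 0.0301

x_3 = 0.4208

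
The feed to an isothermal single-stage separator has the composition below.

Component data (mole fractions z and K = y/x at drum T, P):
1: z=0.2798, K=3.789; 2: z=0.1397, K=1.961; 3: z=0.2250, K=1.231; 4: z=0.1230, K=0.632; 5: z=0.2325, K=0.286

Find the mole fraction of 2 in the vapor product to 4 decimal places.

Material balance + equilibrium reduce to Σ zᵢ(Kᵢ−1)/(1+ψ(Kᵢ−1)) = 0.
Check two-phase: ΣzᵢKᵢ = 1.7553 > 1 and Σzᵢ/Kᵢ = 1.3354 > 1, so g(0) = 0.7553 > 0 and g(1) = -0.3354 < 0.
Iterate (Newton) starting at ψ = 0.5:
  ψ = 0.5000: g = 0.14953, g' = -0.7598 → ψ = 0.6968
  ψ = 0.6968: g = -0.00094, g' = -0.8060 → ψ = 0.6956
Converged at ψ = 0.6956.
Compositions from xᵢ = zᵢ/(1+ψ(Kᵢ−1)), yᵢ = Kᵢxᵢ:
  1: x = 0.0952, y = 0.3606
  2: x = 0.0837, y = 0.1642
  3: x = 0.1938, y = 0.2386
  4: x = 0.1653, y = 0.1045
  5: x = 0.4619, y = 0.1321

y_2 = 0.1642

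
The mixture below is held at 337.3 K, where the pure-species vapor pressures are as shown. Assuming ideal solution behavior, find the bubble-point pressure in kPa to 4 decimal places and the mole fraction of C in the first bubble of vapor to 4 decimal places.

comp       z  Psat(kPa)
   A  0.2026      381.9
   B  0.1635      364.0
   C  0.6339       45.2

At the bubble point ψ → 0, so ΣzᵢKᵢ = 1 with Kᵢ = Pᵢˢᵃᵗ/P ⇒ P = ΣzᵢPᵢˢᵃᵗ.
P = 0.2026·381.9 + 0.1635·364.0 + 0.6339·45.2 = 165.5392 kPa
yᵢ = zᵢPᵢˢᵃᵗ/P ⇒ y_C = 0.6339·45.2/165.5392 = 0.1731

Pbub = 165.5392 kPa, y_C = 0.1731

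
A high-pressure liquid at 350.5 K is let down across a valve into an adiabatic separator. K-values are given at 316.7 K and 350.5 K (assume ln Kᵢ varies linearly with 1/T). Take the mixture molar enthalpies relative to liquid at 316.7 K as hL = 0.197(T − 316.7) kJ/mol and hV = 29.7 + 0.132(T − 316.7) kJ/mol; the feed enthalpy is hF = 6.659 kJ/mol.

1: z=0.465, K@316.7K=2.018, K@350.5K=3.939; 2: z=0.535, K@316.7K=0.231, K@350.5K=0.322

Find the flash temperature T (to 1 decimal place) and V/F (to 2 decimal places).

T = 322.0 K, V/F = 0.19

Adiabatic flash: solve Rachford–Rice at each trial T, then check hF = ψ·hV(T) + (1−ψ)·hL(T).
  T = 316.7 K: K = (2.018, 0.231), RR gives ψ = 0.079, H_out = 2.350 kJ/mol
  T = 350.5 K: K = (3.939, 0.322), RR gives ψ = 0.504, H_out = 20.515 kJ/mol
  T = 333.6 K: K = (2.868, 0.275), RR gives ψ = 0.355, H_out = 13.481 kJ/mol
  T = 325.1 K: K = (2.414, 0.252), RR gives ψ = 0.244, H_out = 8.760 kJ/mol
  T = 320.9 K: K = (2.210, 0.242), RR gives ψ = 0.171, H_out = 5.858 kJ/mol
  T = 323.0 K: K = (2.310, 0.247), RR gives ψ = 0.209, H_out = 7.371 kJ/mol
Linear interpolation between T = 320.9 (H_out = 5.858) and T = 323.0 (H_out = 7.371) on hF = 6.659 gives T ≈ 322.0 K, at which ψ = 0.19.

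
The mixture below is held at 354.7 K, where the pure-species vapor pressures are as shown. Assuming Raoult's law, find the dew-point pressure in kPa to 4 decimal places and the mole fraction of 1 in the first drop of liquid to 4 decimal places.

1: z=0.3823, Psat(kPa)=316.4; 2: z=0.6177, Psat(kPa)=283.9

Pdew = 295.5042 kPa, x_1 = 0.3571

At the dew point ψ → 1, so Σzᵢ/Kᵢ = 1 with Kᵢ = Pᵢˢᵃᵗ/P ⇒ 1/P = Σzᵢ/Pᵢˢᵃᵗ.
1/P = 0.3823/316.4 + 0.6177/283.9 = 0.0033840 ⇒ P = 295.5042 kPa
xᵢ = zᵢP/Pᵢˢᵃᵗ ⇒ x_1 = 0.3823·295.5042/316.4 = 0.3571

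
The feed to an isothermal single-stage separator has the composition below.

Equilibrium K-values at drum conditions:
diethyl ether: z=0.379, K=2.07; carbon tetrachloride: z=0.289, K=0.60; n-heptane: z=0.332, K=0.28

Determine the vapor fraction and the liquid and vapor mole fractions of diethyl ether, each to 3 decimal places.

ψ = 0.081, x_diethyl ether = 0.349, y_diethyl ether = 0.722

Let ψ = V/F and solve Σ zᵢ(Kᵢ−1)/(1+ψ(Kᵢ−1)) = 0.
Feasibility: ΣzᵢKᵢ = 1.051, Σzᵢ/Kᵢ = 1.850 — both > 1, two phases present.
Newton–Raphson from ψ = 0.42:
  ψ = 0.420: g = -0.2018, g' = -0.627 → ψ = 0.098
  ψ = 0.098: g = -0.0105, g' = -0.605 → ψ = 0.081
Converged at ψ = 0.081.
Compositions from xᵢ = zᵢ/(1+ψ(Kᵢ−1)), yᵢ = Kᵢxᵢ:
  diethyl ether: x = 0.349, y = 0.722
  carbon tetrachloride: x = 0.299, y = 0.179
  n-heptane: x = 0.353, y = 0.099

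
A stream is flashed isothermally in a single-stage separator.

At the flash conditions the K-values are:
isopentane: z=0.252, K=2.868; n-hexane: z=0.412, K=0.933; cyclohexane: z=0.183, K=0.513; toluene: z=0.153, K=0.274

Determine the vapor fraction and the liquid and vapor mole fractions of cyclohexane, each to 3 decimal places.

ψ = 0.350, x_cyclohexane = 0.221, y_cyclohexane = 0.113

Let ψ = V/F and solve Σ zᵢ(Kᵢ−1)/(1+ψ(Kᵢ−1)) = 0.
Feasibility: ΣzᵢKᵢ = 1.243, Σzᵢ/Kᵢ = 1.445 — both > 1, two phases present.
Newton–Raphson from ψ = 0.69:
  ψ = 0.690: g = -0.1801, g' = -0.592 → ψ = 0.386
  ψ = 0.386: g = -0.0188, g' = -0.520 → ψ = 0.350
Converged at ψ = 0.350.
Compositions from xᵢ = zᵢ/(1+ψ(Kᵢ−1)), yᵢ = Kᵢxᵢ:
  isopentane: x = 0.152, y = 0.437
  n-hexane: x = 0.422, y = 0.394
  cyclohexane: x = 0.221, y = 0.113
  toluene: x = 0.205, y = 0.056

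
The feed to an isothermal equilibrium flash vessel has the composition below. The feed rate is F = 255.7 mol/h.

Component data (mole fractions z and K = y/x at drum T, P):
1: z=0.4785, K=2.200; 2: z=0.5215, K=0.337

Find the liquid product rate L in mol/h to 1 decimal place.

L = 182.3 mol/h

Material balance + equilibrium reduce to Σ zᵢ(Kᵢ−1)/(1+V/F(Kᵢ−1)) = 0.
g(0) = ΣzᵢKᵢ − 1 = 0.2284 and g(1) = 1 − Σzᵢ/Kᵢ = -0.7650, so a root lies in (0, 1).
Binary case is linear: z₁(K₁−1)(1+V/F(K₂−1)) + z₂(K₂−1)(1+V/F(K₁−1)) = 0
⇒ V/F = [z₁(K₁−1)+z₂(K₂−1)] / [−(K₁−1)(K₂−1)] = 0.22845/0.79560 = 0.2871
Then V = V/F·F = 0.2871·255.7 = 73.4 mol/h and L = F − V = 182.3 mol/h.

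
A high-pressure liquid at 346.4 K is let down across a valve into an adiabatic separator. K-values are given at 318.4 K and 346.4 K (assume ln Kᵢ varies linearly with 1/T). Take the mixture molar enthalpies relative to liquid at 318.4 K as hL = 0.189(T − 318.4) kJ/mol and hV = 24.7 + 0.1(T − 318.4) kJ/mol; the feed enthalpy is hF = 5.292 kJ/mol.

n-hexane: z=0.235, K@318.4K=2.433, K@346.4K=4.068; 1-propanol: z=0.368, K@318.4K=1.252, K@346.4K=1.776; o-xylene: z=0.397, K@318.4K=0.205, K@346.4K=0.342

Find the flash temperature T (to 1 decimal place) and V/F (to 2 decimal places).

Adiabatic flash: solve Rachford–Rice at each trial T, then check hF = ψ·hV(T) + (1−ψ)·hL(T).
  T = 318.4 K: K = (2.433, 1.252, 0.205), RR gives ψ = 0.162, H_out = 4.006 kJ/mol
  T = 346.4 K: K = (4.068, 1.776, 0.342), RR gives ψ = 0.620, H_out = 19.061 kJ/mol
  T = 332.4 K: K = (3.180, 1.502, 0.268), RR gives ψ = 0.420, H_out = 12.502 kJ/mol
  T = 325.4 K: K = (2.790, 1.374, 0.235), RR gives ψ = 0.304, H_out = 8.649 kJ/mol
  T = 321.9 K: K = (2.607, 1.312, 0.220), RR gives ψ = 0.238, H_out = 6.455 kJ/mol
  T = 320.1 K: K = (2.517, 1.281, 0.212), RR gives ψ = 0.200, H_out = 5.232 kJ/mol
Linear interpolation between T = 320.1 (H_out = 5.232) and T = 321.9 (H_out = 6.455) on hF = 5.292 gives T ≈ 320.2 K, at which ψ = 0.20.

T = 320.2 K, V/F = 0.20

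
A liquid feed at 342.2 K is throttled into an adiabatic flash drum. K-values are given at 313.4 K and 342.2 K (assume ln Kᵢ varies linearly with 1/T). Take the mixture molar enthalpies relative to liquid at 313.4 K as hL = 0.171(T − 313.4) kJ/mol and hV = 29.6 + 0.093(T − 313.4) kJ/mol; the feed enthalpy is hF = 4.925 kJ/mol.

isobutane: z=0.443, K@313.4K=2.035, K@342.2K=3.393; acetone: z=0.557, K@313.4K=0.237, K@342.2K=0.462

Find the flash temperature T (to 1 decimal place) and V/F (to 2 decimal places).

T = 317.8 K, V/F = 0.14

Adiabatic flash: solve Rachford–Rice at each trial T, then check hF = ψ·hV(T) + (1−ψ)·hL(T).
  T = 313.4 K: K = (2.035, 0.237), RR gives ψ = 0.042, H_out = 1.256 kJ/mol
  T = 342.2 K: K = (3.393, 0.462), RR gives ψ = 0.591, H_out = 21.081 kJ/mol
  T = 327.8 K: K = (2.657, 0.336), RR gives ψ = 0.331, H_out = 11.885 kJ/mol
  T = 320.6 K: K = (2.332, 0.283), RR gives ψ = 0.200, H_out = 7.039 kJ/mol
  T = 317.0 K: K = (2.180, 0.259), RR gives ψ = 0.126, H_out = 4.316 kJ/mol
  T = 318.8 K: K = (2.256, 0.271), RR gives ψ = 0.164, H_out = 5.712 kJ/mol
Linear interpolation between T = 317.0 (H_out = 4.316) and T = 318.8 (H_out = 5.712) on hF = 4.925 gives T ≈ 317.8 K, at which ψ = 0.14.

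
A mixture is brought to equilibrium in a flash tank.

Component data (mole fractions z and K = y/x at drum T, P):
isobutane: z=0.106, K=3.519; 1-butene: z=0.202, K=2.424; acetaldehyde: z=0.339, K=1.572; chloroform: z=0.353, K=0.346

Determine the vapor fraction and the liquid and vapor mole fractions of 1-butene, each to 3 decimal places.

Let ψ = V/F and solve Σ zᵢ(Kᵢ−1)/(1+ψ(Kᵢ−1)) = 0.
Check two-phase: ΣzᵢKᵢ = 1.518 > 1 and Σzᵢ/Kᵢ = 1.349 > 1, so g(0) = 0.518 > 0 and g(1) = -0.349 < 0.
Iterate (Newton) starting at ψ = 0.56:
  ψ = 0.560: g = 0.0534, g' = -0.682 → ψ = 0.638
  ψ = 0.638: g = -0.0012, g' = -0.716 → ψ = 0.637
Converged at ψ = 0.637.
Compositions from xᵢ = zᵢ/(1+ψ(Kᵢ−1)), yᵢ = Kᵢxᵢ:
  isobutane: x = 0.041, y = 0.143
  1-butene: x = 0.106, y = 0.257
  acetaldehyde: x = 0.249, y = 0.391
  chloroform: x = 0.605, y = 0.209

ψ = 0.637, x_1-butene = 0.106, y_1-butene = 0.257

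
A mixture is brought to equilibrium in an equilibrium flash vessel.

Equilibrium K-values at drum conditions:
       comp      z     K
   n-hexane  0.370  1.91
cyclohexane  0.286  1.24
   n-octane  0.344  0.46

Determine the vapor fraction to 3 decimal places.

ψ = 0.608

Rachford–Rice: g(ψ) = Σ zᵢ(Kᵢ−1)/(1+ψ(Kᵢ−1)) = 0.
Check two-phase: ΣzᵢKᵢ = 1.220 > 1 and Σzᵢ/Kᵢ = 1.172 > 1, so g(0) = 0.220 > 0 and g(1) = -0.172 < 0.
Iterate (Newton) starting at ψ = 0.5:
  ψ = 0.500: g = 0.0382, g' = -0.346 → ψ = 0.610
  ψ = 0.610: g = -0.0008, g' = -0.362 → ψ = 0.608
Converged at ψ = 0.608.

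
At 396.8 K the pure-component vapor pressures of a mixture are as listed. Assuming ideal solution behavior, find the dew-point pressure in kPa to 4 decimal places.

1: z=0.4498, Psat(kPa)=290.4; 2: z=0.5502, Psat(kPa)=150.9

Pdew = 192.4920 kPa

At the dew point ψ → 1, so Σzᵢ/Kᵢ = 1 with Kᵢ = Pᵢˢᵃᵗ/P ⇒ 1/P = Σzᵢ/Pᵢˢᵃᵗ.
1/P = 0.4498/290.4 + 0.5502/150.9 = 0.0051950 ⇒ P = 192.4920 kPa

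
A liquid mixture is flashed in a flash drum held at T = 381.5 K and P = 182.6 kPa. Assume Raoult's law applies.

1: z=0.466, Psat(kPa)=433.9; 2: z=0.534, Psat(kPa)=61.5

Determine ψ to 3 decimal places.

ψ = 0.315

Raoult's law: Kᵢ = Pᵢˢᵃᵗ/P = Pᵢˢᵃᵗ/182.6.
  K_1 = 433.9/182.6 = 2.37623, K_2 = 61.5/182.6 = 0.33680
Binary case is linear: z₁(K₁−1)(1+ψ(K₂−1)) + z₂(K₂−1)(1+ψ(K₁−1)) = 0
⇒ ψ = [z₁(K₁−1)+z₂(K₂−1)] / [−(K₁−1)(K₂−1)] = 0.2872/0.9127 = 0.315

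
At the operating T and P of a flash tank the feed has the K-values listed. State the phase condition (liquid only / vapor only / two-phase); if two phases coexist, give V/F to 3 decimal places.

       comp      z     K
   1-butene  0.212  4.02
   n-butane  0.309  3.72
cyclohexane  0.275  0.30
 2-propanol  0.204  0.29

two-phase, V/F = 0.571

ΣzᵢKᵢ = 2.143; Σzᵢ/Kᵢ = 1.756.
Both exceed 1, so a two-phase solution exists.
Rachford–Rice: g(ψ) = Σ zᵢ(Kᵢ−1)/(1+ψ(Kᵢ−1)) = 0.
Newton iteration, ψ⁰ = 0.7:
  ψ = 0.700: g = -0.1704, g' = -1.395 → ψ = 0.578
  ψ = 0.578: g = -0.0088, g' = -1.278 → ψ = 0.571
Converged at ψ = 0.571.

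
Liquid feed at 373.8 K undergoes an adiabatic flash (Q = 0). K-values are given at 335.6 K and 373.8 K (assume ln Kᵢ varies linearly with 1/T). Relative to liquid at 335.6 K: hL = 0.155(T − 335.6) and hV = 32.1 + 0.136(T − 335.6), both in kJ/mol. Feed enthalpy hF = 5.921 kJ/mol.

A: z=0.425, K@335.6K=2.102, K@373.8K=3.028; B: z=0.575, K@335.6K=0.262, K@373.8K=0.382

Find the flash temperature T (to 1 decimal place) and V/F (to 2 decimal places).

Adiabatic flash: solve Rachford–Rice at each trial T, then check hF = ψ·hV(T) + (1−ψ)·hL(T).
  T = 335.6 K: K = (2.102, 0.262), RR gives ψ = 0.054, H_out = 1.737 kJ/mol
  T = 373.8 K: K = (3.028, 0.382), RR gives ψ = 0.404, H_out = 18.602 kJ/mol
  T = 354.7 K: K = (2.548, 0.320), RR gives ψ = 0.253, H_out = 10.994 kJ/mol
  T = 345.1 K: K = (2.319, 0.290), RR gives ψ = 0.163, H_out = 6.667 kJ/mol
  T = 340.4 K: K = (2.211, 0.276), RR gives ψ = 0.112, H_out = 4.330 kJ/mol
  T = 342.8 K: K = (2.266, 0.283), RR gives ψ = 0.139, H_out = 5.545 kJ/mol
Linear interpolation between T = 342.8 (H_out = 5.545) and T = 345.1 (H_out = 6.667) on hF = 5.921 gives T ≈ 343.6 K, at which ψ = 0.15.

T = 343.6 K, V/F = 0.15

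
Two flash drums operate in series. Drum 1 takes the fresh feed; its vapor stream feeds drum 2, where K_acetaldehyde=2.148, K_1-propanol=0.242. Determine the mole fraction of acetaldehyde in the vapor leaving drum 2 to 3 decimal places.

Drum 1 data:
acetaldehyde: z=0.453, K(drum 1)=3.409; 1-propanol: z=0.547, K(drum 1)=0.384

y_acetaldehyde (drum 2) = 0.854

Drum 1:
Let ψ₁ = V/F and solve Σ zᵢ(Kᵢ−1)/(1+ψ₁(Kᵢ−1)) = 0.
g(0) = ΣzᵢKᵢ − 1 = 0.754 and g(1) = 1 − Σzᵢ/Kᵢ = -0.557, so a root lies in (0, 1).
Binary case is linear: z₁(K₁−1)(1+ψ₁(K₂−1)) + z₂(K₂−1)(1+ψ₁(K₁−1)) = 0
⇒ ψ₁ = [z₁(K₁−1)+z₂(K₂−1)] / [−(K₁−1)(K₂−1)] = 0.7543/1.4839 = 0.508
Drum-1 compositions:
  acetaldehyde: x = 0.204, y = 0.694
  1-propanol: x = 0.796, y = 0.306
Drum-2 feed = drum-1 vapor: z₂ = (0.6942, 0.3058).
Drum 2:
Material balance + equilibrium reduce to Σ zᵢ(Kᵢ−1)/(1+ψ₂(Kᵢ−1)) = 0.
Feasibility: ΣzᵢKᵢ = 1.565, Σzᵢ/Kᵢ = 1.587 — both > 1, two phases present.
Binary case is linear: z₁(K₁−1)(1+ψ₂(K₂−1)) + z₂(K₂−1)(1+ψ₂(K₁−1)) = 0
⇒ ψ₂ = [z₁(K₁−1)+z₂(K₂−1)] / [−(K₁−1)(K₂−1)] = 0.5651/0.8702 = 0.649
  acetaldehyde: x = 0.398, y = 0.854
  1-propanol: x = 0.602, y = 0.146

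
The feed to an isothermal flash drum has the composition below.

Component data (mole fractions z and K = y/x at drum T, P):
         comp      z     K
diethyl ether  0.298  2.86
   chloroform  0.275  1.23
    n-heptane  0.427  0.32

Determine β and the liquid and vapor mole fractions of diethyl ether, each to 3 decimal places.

Material balance + equilibrium reduce to Σ zᵢ(Kᵢ−1)/(1+β(Kᵢ−1)) = 0.
Check two-phase: ΣzᵢKᵢ = 1.327 > 1 and Σzᵢ/Kᵢ = 1.662 > 1, so g(0) = 0.327 > 0 and g(1) = -0.662 < 0.
Newton iteration, β⁰ = 0.5:
  β = 0.500: g = -0.0960, g' = -0.742 → β = 0.371
  β = 0.371: g = -0.0018, g' = -0.727 → β = 0.368
Converged at β = 0.368.
Compositions from xᵢ = zᵢ/(1+β(Kᵢ−1)), yᵢ = Kᵢxᵢ:
  diethyl ether: x = 0.177, y = 0.506
  chloroform: x = 0.254, y = 0.312
  n-heptane: x = 0.570, y = 0.182

β = 0.368, x_diethyl ether = 0.177, y_diethyl ether = 0.506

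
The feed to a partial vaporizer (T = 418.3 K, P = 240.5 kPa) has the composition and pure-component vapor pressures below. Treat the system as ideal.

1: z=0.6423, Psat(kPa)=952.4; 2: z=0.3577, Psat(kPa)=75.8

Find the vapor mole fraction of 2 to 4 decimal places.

y_2 = 0.2560

Raoult's law: Kᵢ = Pᵢˢᵃᵗ/P = Pᵢˢᵃᵗ/240.5.
  K_1 = 952.4/240.5 = 3.960083, K_2 = 75.8/240.5 = 0.315177
Rachford–Rice: g(β) = Σ zᵢ(Kᵢ−1)/(1+β(Kᵢ−1)) = 0.
Check two-phase: ΣzᵢKᵢ = 2.6563 > 1 and Σzᵢ/Kᵢ = 1.2971 > 1, so g(0) = 1.6563 > 0 and g(1) = -0.2971 < 0.
Binary case is linear: z₁(K₁−1)(1+β(K₂−1)) + z₂(K₂−1)(1+β(K₁−1)) = 0
⇒ β = [z₁(K₁−1)+z₂(K₂−1)] / [−(K₁−1)(K₂−1)] = 1.65630/2.02713 = 0.8171
Compositions from xᵢ = zᵢ/(1+β(Kᵢ−1)), yᵢ = Kᵢxᵢ:
  1: x = 0.1879, y = 0.7440
  2: x = 0.8121, y = 0.2560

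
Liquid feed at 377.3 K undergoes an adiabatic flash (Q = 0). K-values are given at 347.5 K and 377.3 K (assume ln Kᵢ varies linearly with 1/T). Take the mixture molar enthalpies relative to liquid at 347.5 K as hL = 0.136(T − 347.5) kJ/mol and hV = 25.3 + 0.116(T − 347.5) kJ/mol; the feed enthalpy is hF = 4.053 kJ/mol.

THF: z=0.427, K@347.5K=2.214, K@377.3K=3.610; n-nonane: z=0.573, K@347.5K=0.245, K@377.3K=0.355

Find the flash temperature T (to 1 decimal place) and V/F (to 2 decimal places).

T = 350.5 K, V/F = 0.14

Adiabatic flash: solve Rachford–Rice at each trial T, then check hF = ψ·hV(T) + (1−ψ)·hL(T).
  T = 347.5 K: K = (2.214, 0.245), RR gives ψ = 0.094, H_out = 2.367 kJ/mol
  T = 377.3 K: K = (3.610, 0.355), RR gives ψ = 0.442, H_out = 14.984 kJ/mol
  T = 362.4 K: K = (2.856, 0.297), RR gives ψ = 0.299, H_out = 9.496 kJ/mol
  T = 354.9 K: K = (2.519, 0.270), RR gives ψ = 0.208, H_out = 6.235 kJ/mol
  T = 351.2 K: K = (2.363, 0.257), RR gives ψ = 0.155, H_out = 4.405 kJ/mol
  T = 349.4 K: K = (2.290, 0.251), RR gives ψ = 0.126, H_out = 3.444 kJ/mol
Linear interpolation between T = 349.4 (H_out = 3.444) and T = 351.2 (H_out = 4.405) on hF = 4.053 gives T ≈ 350.5 K, at which ψ = 0.14.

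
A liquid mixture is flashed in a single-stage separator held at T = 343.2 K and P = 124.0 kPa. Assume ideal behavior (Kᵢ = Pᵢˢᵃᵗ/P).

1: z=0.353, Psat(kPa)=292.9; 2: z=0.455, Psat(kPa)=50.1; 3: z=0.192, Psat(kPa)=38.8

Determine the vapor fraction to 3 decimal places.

Raoult's law: Kᵢ = Pᵢˢᵃᵗ/P = Pᵢˢᵃᵗ/124.0.
  K_1 = 292.9/124.0 = 2.36210, K_2 = 50.1/124.0 = 0.40403, K_3 = 38.8/124.0 = 0.31290
Material balance + equilibrium reduce to Σ zᵢ(Kᵢ−1)/(1+ψ(Kᵢ−1)) = 0.
Feasibility: ΣzᵢKᵢ = 1.078, Σzᵢ/Kᵢ = 1.889 — both > 1, two phases present.
Newton–Raphson from ψ = 0.5:
  ψ = 0.500: g = -0.3012, g' = -0.770 → ψ = 0.109
  ψ = 0.109: g = -0.0138, g' = -0.787 → ψ = 0.091
Converged at ψ = 0.091.

ψ = 0.091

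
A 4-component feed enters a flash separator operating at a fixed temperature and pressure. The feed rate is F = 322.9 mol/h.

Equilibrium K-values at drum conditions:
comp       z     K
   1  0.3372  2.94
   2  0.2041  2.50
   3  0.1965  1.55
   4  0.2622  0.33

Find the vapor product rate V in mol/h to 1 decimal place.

V = 290.1 mol/h

Material balance + equilibrium reduce to Σ zᵢ(Kᵢ−1)/(1+ψ(Kᵢ−1)) = 0.
Check two-phase: ΣzᵢKᵢ = 1.8927 > 1 and Σzᵢ/Kᵢ = 1.1177 > 1, so g(0) = 0.8927 > 0 and g(1) = -0.1177 < 0.
Newton–Raphson from ψ = 0.5:
  ψ = 0.5000: g = 0.32760, g' = -0.7797 → ψ = 0.9202
  ψ = 0.9202: g = -0.02284, g' = -1.0712 → ψ = 0.8988
  ψ = 0.8988: g = -0.00053, g' = -1.0224 → ψ = 0.8983
Converged at ψ = 0.8983.
Then V = ψ·F = 0.8983·322.9 = 290.1 mol/h and L = F − V = 32.8 mol/h.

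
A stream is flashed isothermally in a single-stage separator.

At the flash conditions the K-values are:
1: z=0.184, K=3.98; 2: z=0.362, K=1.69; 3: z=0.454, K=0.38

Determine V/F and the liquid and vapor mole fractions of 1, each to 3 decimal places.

V/F = 0.497, x_1 = 0.074, y_1 = 0.295

Iterate (Newton) starting at V/F = 0.5:
  V/F = 0.500: g = -0.0020, g' = -0.725 → V/F = 0.497
Converged at V/F = 0.497.
Compositions from xᵢ = zᵢ/(1+V/F(Kᵢ−1)), yᵢ = Kᵢxᵢ:
  1: x = 0.074, y = 0.295
  2: x = 0.270, y = 0.456
  3: x = 0.656, y = 0.249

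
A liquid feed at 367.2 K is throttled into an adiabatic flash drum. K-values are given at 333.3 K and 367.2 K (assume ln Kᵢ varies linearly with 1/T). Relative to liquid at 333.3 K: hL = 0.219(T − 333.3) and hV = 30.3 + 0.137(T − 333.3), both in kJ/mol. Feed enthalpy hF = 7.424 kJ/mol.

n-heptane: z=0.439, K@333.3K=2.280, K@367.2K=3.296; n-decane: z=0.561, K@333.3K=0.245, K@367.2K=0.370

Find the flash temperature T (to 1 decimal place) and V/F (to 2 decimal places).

Adiabatic flash: solve Rachford–Rice at each trial T, then check hF = ψ·hV(T) + (1−ψ)·hL(T).
  T = 333.3 K: K = (2.280, 0.245), RR gives ψ = 0.143, H_out = 4.338 kJ/mol
  T = 367.2 K: K = (3.296, 0.370), RR gives ψ = 0.452, H_out = 19.877 kJ/mol
  T = 350.2 K: K = (2.764, 0.304), RR gives ψ = 0.313, H_out = 12.743 kJ/mol
  T = 341.8 K: K = (2.518, 0.274), RR gives ψ = 0.235, H_out = 8.816 kJ/mol
  T = 337.6 K: K = (2.399, 0.259), RR gives ψ = 0.192, H_out = 6.682 kJ/mol
  T = 339.7 K: K = (2.458, 0.267), RR gives ψ = 0.214, H_out = 7.766 kJ/mol
Linear interpolation between T = 337.6 (H_out = 6.682) and T = 339.7 (H_out = 7.766) on hF = 7.424 gives T ≈ 339.0 K, at which ψ = 0.21.

T = 339.0 K, V/F = 0.21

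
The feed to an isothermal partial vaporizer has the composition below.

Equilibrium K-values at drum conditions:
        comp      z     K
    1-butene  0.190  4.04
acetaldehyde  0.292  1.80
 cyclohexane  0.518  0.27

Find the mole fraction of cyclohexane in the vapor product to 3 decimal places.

y_cyclohexane = 0.180

Material balance + equilibrium reduce to Σ zᵢ(Kᵢ−1)/(1+β(Kᵢ−1)) = 0.
g(0) = ΣzᵢKᵢ − 1 = 0.433 and g(1) = 1 − Σzᵢ/Kᵢ = -1.128, so a root lies in (0, 1).
Newton–Raphson from β = 0.5:
  β = 0.500: g = -0.1994, g' = -1.056 → β = 0.311
  β = 0.311: g = -0.0055, g' = -1.046 → β = 0.306
Converged at β = 0.306.
Compositions from xᵢ = zᵢ/(1+β(Kᵢ−1)), yᵢ = Kᵢxᵢ:
  1-butene: x = 0.098, y = 0.398
  acetaldehyde: x = 0.235, y = 0.422
  cyclohexane: x = 0.667, y = 0.180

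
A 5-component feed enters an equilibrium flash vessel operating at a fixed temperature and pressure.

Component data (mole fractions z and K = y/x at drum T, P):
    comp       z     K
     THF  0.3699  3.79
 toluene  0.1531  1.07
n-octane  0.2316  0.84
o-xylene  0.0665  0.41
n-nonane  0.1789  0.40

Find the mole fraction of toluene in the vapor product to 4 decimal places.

y_toluene = 0.1550

Newton iteration, ψ⁰ = 0.41:
  ψ = 0.4100: g = 0.25802, g' = -0.7875 → ψ = 0.7376
  ψ = 0.7376: g = 0.04362, g' = -0.5960 → ψ = 0.8108
  ψ = 0.8108: g = -0.00033, g' = -0.6084 → ψ = 0.8103
Converged at ψ = 0.8103.
Compositions from xᵢ = zᵢ/(1+ψ(Kᵢ−1)), yᵢ = Kᵢxᵢ:
  THF: x = 0.1134, y = 0.4299
  toluene: x = 0.1449, y = 0.1550
  n-octane: x = 0.2661, y = 0.2235
  o-xylene: x = 0.1274, y = 0.0522
  n-nonane: x = 0.3482, y = 0.1393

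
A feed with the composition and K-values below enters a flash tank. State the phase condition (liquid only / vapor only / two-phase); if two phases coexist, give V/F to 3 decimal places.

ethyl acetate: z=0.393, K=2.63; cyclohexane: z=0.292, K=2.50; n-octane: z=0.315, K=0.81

vapor only

ΣzᵢKᵢ = 2.019; Σzᵢ/Kᵢ = 0.655.
Since Σzᵢ/Kᵢ < 1 the mixture is above its dew point — single vapor phase.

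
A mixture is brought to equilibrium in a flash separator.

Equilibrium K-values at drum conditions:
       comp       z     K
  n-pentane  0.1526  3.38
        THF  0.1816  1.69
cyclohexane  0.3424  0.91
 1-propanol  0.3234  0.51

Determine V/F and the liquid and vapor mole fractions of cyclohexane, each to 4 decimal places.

Rachford–Rice: g(V/F) = Σ zᵢ(Kᵢ−1)/(1+V/F(Kᵢ−1)) = 0.
g(0) = ΣzᵢKᵢ − 1 = 0.2992 and g(1) = 1 − Σzᵢ/Kᵢ = -0.1630, so a root lies in (0, 1).
Iterate (Newton) starting at V/F = 0.5:
  V/F = 0.5000: g = 0.01685, g' = -0.3673 → V/F = 0.5459
  V/F = 0.5459: g = 0.00025, g' = -0.3569 → V/F = 0.5466
Converged at V/F = 0.5466.
Compositions from xᵢ = zᵢ/(1+V/F(Kᵢ−1)), yᵢ = Kᵢxᵢ:
  n-pentane: x = 0.0663, y = 0.2242
  THF: x = 0.1319, y = 0.2229
  cyclohexane: x = 0.3601, y = 0.3277
  1-propanol: x = 0.4417, y = 0.2253

V/F = 0.5466, x_cyclohexane = 0.3601, y_cyclohexane = 0.3277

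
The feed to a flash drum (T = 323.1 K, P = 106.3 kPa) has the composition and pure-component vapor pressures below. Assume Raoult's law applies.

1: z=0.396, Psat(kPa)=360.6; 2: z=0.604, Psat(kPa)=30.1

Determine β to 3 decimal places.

Raoult's law: Kᵢ = Pᵢˢᵃᵗ/P = Pᵢˢᵃᵗ/106.3.
  K_1 = 360.6/106.3 = 3.39229, K_2 = 30.1/106.3 = 0.28316
Iterate (Newton) starting at β = 0.65:
  β = 0.650: g = -0.4399, g' = -1.435 → β = 0.344
  β = 0.344: g = -0.0544, g' = -1.229 → β = 0.299
  β = 0.299: g = 0.0009, g' = -1.273 → β = 0.300
Converged at β = 0.300.

β = 0.300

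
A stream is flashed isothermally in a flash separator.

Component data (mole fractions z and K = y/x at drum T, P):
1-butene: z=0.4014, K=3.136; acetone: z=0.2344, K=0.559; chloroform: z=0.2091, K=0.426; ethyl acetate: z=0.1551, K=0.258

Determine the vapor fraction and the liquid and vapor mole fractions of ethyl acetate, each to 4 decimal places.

Let ψ = V/F and solve Σ zᵢ(Kᵢ−1)/(1+ψ(Kᵢ−1)) = 0.
Check two-phase: ΣzᵢKᵢ = 1.5189 > 1 and Σzᵢ/Kᵢ = 1.6393 > 1, so g(0) = 0.5189 > 0 and g(1) = -0.6393 < 0.
Newton iteration, ψ⁰ = 0.5:
  ψ = 0.5000: g = -0.06931, g' = -0.8546 → ψ = 0.4189
  ψ = 0.4189: g = 0.00071, g' = -0.8779 → ψ = 0.4197
Converged at ψ = 0.4197.
Compositions from xᵢ = zᵢ/(1+ψ(Kᵢ−1)), yᵢ = Kᵢxᵢ:
  1-butene: x = 0.2117, y = 0.6638
  acetone: x = 0.2876, y = 0.1608
  chloroform: x = 0.2755, y = 0.1173
  ethyl acetate: x = 0.2252, y = 0.0581

ψ = 0.4197, x_ethyl acetate = 0.2252, y_ethyl acetate = 0.0581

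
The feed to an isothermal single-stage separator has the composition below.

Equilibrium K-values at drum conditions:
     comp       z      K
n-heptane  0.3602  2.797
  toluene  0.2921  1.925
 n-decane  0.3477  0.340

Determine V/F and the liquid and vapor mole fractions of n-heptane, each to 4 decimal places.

V/F = 0.7282, x_n-heptane = 0.1560, y_n-heptane = 0.4364

Rachford–Rice: g(V/F) = Σ zᵢ(Kᵢ−1)/(1+V/F(Kᵢ−1)) = 0.
Check two-phase: ΣzᵢKᵢ = 1.6880 > 1 and Σzᵢ/Kᵢ = 1.3032 > 1, so g(0) = 0.6880 > 0 and g(1) = -0.3032 < 0.
Newton–Raphson from V/F = 0.44:
  V/F = 0.4400: g = 0.23011, g' = -0.7898 → V/F = 0.7314
  V/F = 0.7314: g = -0.00275, g' = -0.8721 → V/F = 0.7282
Converged at V/F = 0.7282.
Compositions from xᵢ = zᵢ/(1+V/F(Kᵢ−1)), yᵢ = Kᵢxᵢ:
  n-heptane: x = 0.1560, y = 0.4364
  toluene: x = 0.1745, y = 0.3360
  n-decane: x = 0.6694, y = 0.2276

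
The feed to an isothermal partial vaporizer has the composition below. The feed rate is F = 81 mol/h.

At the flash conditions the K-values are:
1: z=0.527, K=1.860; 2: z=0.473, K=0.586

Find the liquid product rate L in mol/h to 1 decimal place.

Iterate (Newton) starting at ψ = 0.69:
  ψ = 0.690: g = 0.0103, g' = -0.312 → ψ = 0.723
Converged at ψ = 0.723.
Then V = ψ·F = 0.7229·81 = 58.6 mol/h and L = F − V = 22.4 mol/h.

L = 22.4 mol/h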